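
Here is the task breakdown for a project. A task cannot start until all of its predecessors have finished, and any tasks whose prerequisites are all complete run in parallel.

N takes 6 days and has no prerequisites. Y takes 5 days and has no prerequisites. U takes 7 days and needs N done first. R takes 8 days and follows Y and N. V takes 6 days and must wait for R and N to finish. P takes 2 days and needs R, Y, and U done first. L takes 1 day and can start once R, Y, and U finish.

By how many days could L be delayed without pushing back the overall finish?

5

Critical path: N→R→V = 6+8+6 = 20, so the finish is 20 days.
The longest chain containing L totals 15 days.
Float = 20 − 15 = 5.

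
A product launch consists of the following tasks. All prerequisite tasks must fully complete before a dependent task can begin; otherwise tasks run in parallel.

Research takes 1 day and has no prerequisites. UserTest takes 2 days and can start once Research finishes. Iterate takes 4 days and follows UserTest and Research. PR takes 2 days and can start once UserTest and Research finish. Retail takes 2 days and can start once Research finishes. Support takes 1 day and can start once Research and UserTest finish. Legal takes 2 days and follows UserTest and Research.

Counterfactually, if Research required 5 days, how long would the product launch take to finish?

Baseline: Research→UserTest→Iterate = 1+2+4 = 7 → 7 days.
Research is on the critical path; changing it to 5 makes that path 11 days.
That remains the longest chain; total 11 days.

11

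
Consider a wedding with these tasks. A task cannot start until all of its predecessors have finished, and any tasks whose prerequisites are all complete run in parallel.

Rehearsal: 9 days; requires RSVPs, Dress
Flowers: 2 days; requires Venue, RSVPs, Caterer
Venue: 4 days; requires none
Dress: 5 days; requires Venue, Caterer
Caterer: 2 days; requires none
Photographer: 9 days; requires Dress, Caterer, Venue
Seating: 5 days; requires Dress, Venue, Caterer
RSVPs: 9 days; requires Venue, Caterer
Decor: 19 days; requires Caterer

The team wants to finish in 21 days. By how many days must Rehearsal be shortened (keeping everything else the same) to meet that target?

1

Current finish: 22 days; target: 21.
Rehearsal is on every critical path, so each day cut from Rehearsal cuts the finish by one (this holds down to a finish of 21).
Need 22 − 21 = 1 day off Rehearsal → Rehearsal becomes 8 days, finish becomes 21.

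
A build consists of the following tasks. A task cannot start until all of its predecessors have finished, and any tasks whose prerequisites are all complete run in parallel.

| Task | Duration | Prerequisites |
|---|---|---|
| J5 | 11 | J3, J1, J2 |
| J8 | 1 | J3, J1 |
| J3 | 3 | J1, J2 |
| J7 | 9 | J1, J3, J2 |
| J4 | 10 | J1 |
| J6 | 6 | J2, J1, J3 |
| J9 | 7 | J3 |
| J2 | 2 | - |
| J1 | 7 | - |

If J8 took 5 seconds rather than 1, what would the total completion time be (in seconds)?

21

Baseline: J1→J3→J5 = 7+3+11 = 21 → 21 seconds.
J8 has 10 seconds of float (longest path through it is 11).
That remains the longest chain; total 21 seconds.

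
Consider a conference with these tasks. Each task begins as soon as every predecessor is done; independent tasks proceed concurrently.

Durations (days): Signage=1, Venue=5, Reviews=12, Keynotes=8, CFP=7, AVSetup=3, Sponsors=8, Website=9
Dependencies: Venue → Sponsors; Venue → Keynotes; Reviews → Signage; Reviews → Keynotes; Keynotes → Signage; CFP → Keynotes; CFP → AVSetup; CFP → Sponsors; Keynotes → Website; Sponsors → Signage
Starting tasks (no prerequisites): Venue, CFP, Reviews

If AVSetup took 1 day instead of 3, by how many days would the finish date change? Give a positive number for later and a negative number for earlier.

0

As given, the longest chain is Reviews→Keynotes→Website = 12+8+9 = 29, so the finish is 29 days.
AVSetup has 19 days of float (longest path through it is 10).
No other chain overtakes it, so the finish is 29 days.
Change in finish: 29 − 29 = +0 days.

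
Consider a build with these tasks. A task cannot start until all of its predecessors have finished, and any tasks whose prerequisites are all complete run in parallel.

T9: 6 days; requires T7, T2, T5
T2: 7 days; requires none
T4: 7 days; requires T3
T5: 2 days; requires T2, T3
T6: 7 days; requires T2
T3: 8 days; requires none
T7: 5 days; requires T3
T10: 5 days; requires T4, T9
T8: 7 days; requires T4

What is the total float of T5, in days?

3

Critical path: T3→T7→T9→T10 = 8+5+6+5 = 24, so the finish is 24 days.
Longest path through T5: 21 days (earliest finish 10, latest finish 13).
Float = 24 − 21 = 3.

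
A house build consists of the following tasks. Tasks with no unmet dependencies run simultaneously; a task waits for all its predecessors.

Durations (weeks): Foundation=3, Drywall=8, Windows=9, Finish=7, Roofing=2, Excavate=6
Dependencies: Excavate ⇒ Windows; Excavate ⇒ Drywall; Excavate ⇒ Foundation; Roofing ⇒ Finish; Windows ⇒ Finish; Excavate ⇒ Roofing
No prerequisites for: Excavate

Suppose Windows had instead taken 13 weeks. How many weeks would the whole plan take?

As given, the longest chain is Excavate→Windows→Finish = 6+9+7 = 22, so the finish is 22 weeks.
Windows is on the critical path; changing it to 13 makes that path 26 weeks.
That remains the longest chain; total 26 weeks.

26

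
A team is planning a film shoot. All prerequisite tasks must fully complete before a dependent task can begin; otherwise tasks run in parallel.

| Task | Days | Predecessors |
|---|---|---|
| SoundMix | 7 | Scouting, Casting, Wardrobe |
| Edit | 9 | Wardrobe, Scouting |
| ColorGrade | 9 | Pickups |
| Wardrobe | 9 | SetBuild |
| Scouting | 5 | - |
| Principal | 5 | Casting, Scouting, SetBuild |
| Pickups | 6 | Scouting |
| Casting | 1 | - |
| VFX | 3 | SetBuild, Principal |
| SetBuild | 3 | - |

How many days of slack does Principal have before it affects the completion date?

Critical path: SetBuild→Wardrobe→Edit = 3+9+9 = 21, so the finish is 21 days.
Longest path through Principal: 13 days (earliest finish 10, latest finish 18).
Slack of Principal = 13 − 5 = 8 days.

8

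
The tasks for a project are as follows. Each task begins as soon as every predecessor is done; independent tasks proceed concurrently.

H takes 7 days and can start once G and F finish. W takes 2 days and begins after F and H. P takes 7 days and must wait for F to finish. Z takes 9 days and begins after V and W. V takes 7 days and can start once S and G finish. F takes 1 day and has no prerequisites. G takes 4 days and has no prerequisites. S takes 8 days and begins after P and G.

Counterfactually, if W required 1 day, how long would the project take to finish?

As given, the longest chain is F→P→S→V→Z = 1+7+8+7+9 = 32, so the finish is 32 days.
The longest path through W is only 22 days, so W has float 10.
The critical path is still F→P→S→V→Z; finish is now 32 days.

32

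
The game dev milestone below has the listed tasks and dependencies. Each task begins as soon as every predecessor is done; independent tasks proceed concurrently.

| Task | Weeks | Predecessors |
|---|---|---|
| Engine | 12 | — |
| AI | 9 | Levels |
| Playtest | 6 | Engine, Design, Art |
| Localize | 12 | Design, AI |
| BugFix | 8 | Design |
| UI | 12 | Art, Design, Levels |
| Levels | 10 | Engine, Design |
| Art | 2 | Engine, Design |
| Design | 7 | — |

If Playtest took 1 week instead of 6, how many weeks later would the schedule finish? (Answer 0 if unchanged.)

Baseline: Engine→Levels→AI→Localize = 12+10+9+12 = 43 → 43 weeks.
Playtest has 23 weeks of float (longest path through it is 20).
That remains the longest chain; total 43 weeks.
Change in finish: 43 − 43 = +0 weeks.

0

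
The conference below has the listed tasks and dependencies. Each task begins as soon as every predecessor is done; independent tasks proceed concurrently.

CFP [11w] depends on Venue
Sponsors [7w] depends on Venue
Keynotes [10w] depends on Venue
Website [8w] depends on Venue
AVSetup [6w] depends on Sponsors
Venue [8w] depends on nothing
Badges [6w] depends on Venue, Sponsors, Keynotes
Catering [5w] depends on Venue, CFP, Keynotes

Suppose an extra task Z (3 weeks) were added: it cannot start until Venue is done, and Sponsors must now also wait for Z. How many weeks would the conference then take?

Originally the conference takes 24 weeks.
With Z inserted, Sponsors now waits for max(Venue, Z).
New critical path: Venue→Z→Sponsors→AVSetup = 8+3+7+6 = 24 ⇒ 24 weeks.

24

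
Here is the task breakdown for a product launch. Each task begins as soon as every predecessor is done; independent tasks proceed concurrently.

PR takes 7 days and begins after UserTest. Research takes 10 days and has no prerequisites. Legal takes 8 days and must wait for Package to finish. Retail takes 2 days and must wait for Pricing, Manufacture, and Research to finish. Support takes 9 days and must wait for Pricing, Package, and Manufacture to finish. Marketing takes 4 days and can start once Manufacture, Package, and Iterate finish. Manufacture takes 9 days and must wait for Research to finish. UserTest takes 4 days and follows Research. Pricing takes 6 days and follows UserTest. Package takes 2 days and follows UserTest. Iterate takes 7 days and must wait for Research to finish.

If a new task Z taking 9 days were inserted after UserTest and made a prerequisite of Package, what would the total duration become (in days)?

34

Originally the project takes 29 days.
With Z inserted, Package now waits for max(UserTest, Z).
New critical path: Research→UserTest→Z→Package→Support = 10+4+9+2+9 = 34 ⇒ 34 days.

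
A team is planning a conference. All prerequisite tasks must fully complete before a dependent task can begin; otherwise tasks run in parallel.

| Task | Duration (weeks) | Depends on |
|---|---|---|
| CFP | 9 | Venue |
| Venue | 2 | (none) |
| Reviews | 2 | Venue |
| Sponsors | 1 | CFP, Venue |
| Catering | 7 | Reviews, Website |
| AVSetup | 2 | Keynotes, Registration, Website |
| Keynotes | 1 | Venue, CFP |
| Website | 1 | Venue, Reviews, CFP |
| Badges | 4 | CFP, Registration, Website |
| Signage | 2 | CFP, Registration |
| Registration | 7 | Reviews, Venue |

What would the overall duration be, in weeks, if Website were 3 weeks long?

The binding path is Venue→CFP→Website→Catering = 2+9+1+7 = 19; finish at 19 weeks.
Since Website is critical, the +2 change carries straight to that chain (now 21 weeks).
The critical path is still Venue→CFP→Website→Catering; finish is now 21 weeks.

21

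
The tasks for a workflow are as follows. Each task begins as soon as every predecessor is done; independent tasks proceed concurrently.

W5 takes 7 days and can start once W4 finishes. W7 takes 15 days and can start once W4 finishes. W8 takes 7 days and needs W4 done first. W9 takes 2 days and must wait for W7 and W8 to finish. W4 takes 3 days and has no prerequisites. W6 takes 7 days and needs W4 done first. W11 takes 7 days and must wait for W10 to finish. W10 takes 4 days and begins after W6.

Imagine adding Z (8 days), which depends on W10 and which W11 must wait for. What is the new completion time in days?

29

Originally the project takes 21 days.
With Z inserted, W11 now waits for max(W10, Z).
New critical path: W4→W6→W10→Z→W11 = 3+7+4+8+7 = 29 ⇒ 29 days.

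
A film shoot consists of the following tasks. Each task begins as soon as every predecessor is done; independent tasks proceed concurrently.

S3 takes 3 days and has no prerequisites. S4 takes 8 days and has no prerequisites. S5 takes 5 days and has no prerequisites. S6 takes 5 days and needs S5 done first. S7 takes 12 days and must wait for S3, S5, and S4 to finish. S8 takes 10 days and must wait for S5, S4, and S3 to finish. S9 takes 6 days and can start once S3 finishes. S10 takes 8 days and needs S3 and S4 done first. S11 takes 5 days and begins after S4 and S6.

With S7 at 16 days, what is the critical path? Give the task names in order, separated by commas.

S4, S7

As given, the longest chain is S4→S7 = 8+12 = 20, so the finish is 20 days.
Since S7 is critical, the +4 change carries straight to that chain (now 24 days).
No other chain overtakes it, so the finish is 24 days.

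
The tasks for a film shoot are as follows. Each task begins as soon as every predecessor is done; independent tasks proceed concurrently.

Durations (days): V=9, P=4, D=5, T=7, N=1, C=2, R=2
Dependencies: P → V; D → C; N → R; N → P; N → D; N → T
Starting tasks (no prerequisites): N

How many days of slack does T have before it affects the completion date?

6

Critical path: N→P→V = 1+4+9 = 14, so the finish is 14 days.
Longest path through T: 8 days (earliest finish 8, latest finish 14).
Float = 14 − 8 = 6.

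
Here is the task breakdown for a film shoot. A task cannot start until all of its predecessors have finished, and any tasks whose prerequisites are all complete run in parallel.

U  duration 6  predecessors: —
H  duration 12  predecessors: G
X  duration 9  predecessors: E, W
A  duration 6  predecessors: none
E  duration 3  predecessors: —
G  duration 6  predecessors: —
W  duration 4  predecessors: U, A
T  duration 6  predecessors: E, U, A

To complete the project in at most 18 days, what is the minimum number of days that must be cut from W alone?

Current finish: 19 days; target: 18.
W is on every critical path, so each day cut from W cuts the finish by one (this holds down to a finish of 18).
Need 19 − 18 = 1 day off W → W becomes 3 days, finish becomes 18.

1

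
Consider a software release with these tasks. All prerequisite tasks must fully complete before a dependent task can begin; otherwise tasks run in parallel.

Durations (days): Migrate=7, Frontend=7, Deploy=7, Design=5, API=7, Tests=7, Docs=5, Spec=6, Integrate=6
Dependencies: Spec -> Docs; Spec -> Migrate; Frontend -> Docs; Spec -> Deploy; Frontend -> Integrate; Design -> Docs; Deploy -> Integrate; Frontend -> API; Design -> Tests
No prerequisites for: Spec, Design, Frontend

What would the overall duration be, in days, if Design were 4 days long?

19

Baseline: Spec→Deploy→Integrate = 6+7+6 = 19 → 19 days.
The longest path through Design is only 12 days, so Design has float 7.
That remains the longest chain; total 19 days.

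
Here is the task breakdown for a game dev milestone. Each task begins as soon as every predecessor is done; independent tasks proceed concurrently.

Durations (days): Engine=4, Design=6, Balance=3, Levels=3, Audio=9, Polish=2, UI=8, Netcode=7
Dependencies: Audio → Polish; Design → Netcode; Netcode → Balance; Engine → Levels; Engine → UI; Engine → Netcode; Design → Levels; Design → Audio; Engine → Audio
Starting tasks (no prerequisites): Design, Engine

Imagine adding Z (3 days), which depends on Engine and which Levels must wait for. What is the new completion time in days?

17

Originally the project takes 17 days.
With Z inserted, Levels now waits for max(Engine, Design, Z).
New critical path: Design→Audio→Polish = 6+9+2 = 17 ⇒ 17 days.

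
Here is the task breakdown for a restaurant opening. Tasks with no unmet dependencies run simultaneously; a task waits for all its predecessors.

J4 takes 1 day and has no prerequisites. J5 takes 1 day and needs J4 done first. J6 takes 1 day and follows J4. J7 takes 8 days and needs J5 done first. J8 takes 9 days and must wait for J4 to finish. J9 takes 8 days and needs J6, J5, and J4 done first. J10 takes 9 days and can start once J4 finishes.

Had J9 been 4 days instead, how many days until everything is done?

As given, the longest chain is J4→J6→J9 = 1+1+8 = 10, so the finish is 10 days.
Since J9 is critical, the -4 change carries straight to that chain (now 6 days).
The binding chain switches to J4→J5→J7 = 1+1+8 = 10; finish 10 days.

10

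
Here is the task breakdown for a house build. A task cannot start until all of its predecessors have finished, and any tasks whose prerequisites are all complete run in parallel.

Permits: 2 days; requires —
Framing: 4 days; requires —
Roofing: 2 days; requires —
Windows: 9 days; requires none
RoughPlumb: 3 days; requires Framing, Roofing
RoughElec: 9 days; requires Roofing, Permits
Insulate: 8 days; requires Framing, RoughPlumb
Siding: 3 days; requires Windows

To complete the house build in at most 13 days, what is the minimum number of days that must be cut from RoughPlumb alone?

2

Current finish: 15 days; target: 13.
RoughPlumb is on every critical path, so each day cut from RoughPlumb cuts the finish by one (this holds down to a finish of 13).
Need 15 − 13 = 2 days off RoughPlumb → RoughPlumb becomes 1 day, finish becomes 13.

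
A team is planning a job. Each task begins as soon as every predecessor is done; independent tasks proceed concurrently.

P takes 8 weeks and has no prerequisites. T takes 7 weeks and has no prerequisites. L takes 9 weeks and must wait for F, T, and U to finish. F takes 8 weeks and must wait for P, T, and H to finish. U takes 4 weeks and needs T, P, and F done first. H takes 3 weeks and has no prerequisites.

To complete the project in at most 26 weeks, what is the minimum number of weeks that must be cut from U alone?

3

Current finish: 29 weeks; target: 26.
U is on every critical path, so each week cut from U cuts the finish by one (this holds down to a finish of 26).
Need 29 − 26 = 3 weeks off U → U becomes 1 week, finish becomes 26.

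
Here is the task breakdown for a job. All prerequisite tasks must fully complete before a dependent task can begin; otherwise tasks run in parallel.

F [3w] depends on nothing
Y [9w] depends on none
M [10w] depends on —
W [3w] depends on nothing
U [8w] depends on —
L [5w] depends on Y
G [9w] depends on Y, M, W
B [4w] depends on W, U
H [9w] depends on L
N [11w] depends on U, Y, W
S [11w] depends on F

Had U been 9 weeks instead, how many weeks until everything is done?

23

Actual critical path: Y→L→H = 9+5+9 = 23 ⇒ 23 weeks.
U is off the critical path — its longest chain is 19 weeks, giving 4 of slack.
That remains the longest chain; total 23 weeks.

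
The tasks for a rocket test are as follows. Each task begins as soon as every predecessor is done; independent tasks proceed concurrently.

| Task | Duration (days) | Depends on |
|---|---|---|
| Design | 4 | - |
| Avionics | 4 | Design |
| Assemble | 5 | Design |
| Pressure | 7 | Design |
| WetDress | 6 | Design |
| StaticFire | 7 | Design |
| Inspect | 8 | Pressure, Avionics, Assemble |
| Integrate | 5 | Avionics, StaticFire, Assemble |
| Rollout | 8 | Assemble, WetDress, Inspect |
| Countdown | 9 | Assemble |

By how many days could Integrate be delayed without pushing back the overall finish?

11

Design→Pressure→Inspect→Rollout = 4+7+8+8 = 27 sets the makespan at 27 days.
Integrate finishes as early as 16 and must finish by 27.
Float = 27 − 16 = 11.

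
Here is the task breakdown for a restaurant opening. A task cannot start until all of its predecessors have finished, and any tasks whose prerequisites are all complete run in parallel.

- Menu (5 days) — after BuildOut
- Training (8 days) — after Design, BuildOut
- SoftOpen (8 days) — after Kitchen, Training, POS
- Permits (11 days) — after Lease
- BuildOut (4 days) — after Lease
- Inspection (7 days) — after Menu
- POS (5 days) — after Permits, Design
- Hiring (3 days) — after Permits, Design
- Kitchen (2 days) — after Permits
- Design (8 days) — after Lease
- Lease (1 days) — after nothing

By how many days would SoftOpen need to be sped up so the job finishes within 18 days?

Current finish: 25 days; target: 18.
SoftOpen is on every critical path, so each day cut from SoftOpen cuts the finish by one (this holds down to a finish of 18).
Need 25 − 18 = 7 days off SoftOpen → SoftOpen becomes 1 day, finish becomes 18.

7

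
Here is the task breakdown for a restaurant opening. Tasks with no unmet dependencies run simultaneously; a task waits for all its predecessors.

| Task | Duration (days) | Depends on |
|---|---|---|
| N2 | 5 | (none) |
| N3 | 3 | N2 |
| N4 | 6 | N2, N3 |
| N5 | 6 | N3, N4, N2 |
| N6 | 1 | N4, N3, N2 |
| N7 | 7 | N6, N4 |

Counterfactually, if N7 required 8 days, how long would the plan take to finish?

23

The binding path is N2→N3→N4→N6→N7 = 5+3+6+1+7 = 22; finish at 22 days.
N7 lies on that path, so at 8 days the path becomes 23 days.
No other chain overtakes it, so the finish is 23 days.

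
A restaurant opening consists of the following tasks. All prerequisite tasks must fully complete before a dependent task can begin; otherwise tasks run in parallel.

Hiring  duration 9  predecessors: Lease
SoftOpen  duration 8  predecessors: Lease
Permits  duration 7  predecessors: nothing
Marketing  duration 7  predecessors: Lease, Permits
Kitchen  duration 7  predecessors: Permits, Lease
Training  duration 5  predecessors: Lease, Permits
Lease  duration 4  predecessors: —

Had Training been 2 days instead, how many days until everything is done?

14

Baseline: Permits→Kitchen = 7+7 = 14 → 14 days.
Training has 2 days of float (longest path through it is 12).
The critical path is still Permits→Kitchen; finish is now 14 days.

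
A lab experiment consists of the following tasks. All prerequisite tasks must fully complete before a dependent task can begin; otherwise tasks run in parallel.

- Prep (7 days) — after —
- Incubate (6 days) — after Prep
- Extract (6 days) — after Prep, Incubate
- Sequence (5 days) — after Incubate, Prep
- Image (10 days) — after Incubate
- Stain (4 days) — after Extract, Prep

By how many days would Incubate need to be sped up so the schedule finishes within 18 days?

Current finish: 23 days; target: 18.
Incubate is on every critical path, so each day cut from Incubate cuts the finish by one (this holds down to a finish of 18).
Need 23 − 18 = 5 days off Incubate → Incubate becomes 1 day, finish becomes 18.

5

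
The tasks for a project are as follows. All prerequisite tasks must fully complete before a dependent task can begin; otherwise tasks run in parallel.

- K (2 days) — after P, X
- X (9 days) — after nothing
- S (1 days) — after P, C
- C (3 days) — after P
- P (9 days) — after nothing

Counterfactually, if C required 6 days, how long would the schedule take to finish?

Actual critical path: P→C→S = 9+3+1 = 13 ⇒ 13 days.
C lies on that path, so at 6 days the path becomes 16 days.
The critical path is still P→C→S; finish is now 16 days.

16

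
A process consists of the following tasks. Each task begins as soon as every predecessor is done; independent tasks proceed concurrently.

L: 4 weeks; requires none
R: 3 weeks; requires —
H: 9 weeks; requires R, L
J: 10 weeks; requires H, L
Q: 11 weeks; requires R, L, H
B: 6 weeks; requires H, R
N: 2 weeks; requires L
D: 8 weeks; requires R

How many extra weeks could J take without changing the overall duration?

The longest chain is L→H→Q = 4+9+11 = 24; overall finish 24 weeks.
J finishes as early as 23 and must finish by 24.
Slack of J = 14 − 13 = 1 week.

1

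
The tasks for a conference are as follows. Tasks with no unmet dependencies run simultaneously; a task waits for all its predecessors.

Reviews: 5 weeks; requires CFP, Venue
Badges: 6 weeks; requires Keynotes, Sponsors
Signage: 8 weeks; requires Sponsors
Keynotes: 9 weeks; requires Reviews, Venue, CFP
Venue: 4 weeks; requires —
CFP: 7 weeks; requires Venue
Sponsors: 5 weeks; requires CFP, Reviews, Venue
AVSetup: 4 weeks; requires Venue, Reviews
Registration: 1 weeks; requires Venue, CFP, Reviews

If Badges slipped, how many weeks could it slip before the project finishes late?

0

The longest chain is Venue→CFP→Reviews→Keynotes→Badges = 4+7+5+9+6 = 31; overall finish 31 weeks.
The longest chain containing Badges totals 31 weeks.
Slack of Badges = 25 − 25 = 0 weeks.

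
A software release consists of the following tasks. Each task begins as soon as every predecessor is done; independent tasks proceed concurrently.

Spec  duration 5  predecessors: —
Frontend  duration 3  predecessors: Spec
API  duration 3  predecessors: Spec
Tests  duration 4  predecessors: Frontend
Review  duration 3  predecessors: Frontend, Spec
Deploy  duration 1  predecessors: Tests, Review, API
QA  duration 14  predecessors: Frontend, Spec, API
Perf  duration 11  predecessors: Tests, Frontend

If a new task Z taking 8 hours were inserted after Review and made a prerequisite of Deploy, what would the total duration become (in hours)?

Originally the software release takes 23 hours.
With Z inserted, Deploy now waits for max(Tests, Review, API, Z).
New critical path: Spec→Frontend→Tests→Perf = 5+3+4+11 = 23 ⇒ 23 hours.

23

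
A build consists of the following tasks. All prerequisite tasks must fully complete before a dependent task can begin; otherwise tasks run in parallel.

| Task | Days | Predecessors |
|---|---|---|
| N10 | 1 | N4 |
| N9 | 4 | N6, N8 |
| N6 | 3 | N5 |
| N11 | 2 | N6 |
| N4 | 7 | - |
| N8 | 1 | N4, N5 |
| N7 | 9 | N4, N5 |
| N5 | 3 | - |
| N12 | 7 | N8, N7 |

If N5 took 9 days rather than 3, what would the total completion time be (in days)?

Actual critical path: N4→N7→N12 = 7+9+7 = 23 ⇒ 23 days.
The longest path through N5 is only 19 days, so N5 has float 4.
New critical path: N5→N7→N12 = 9+9+7 = 25 ⇒ 25 days.

25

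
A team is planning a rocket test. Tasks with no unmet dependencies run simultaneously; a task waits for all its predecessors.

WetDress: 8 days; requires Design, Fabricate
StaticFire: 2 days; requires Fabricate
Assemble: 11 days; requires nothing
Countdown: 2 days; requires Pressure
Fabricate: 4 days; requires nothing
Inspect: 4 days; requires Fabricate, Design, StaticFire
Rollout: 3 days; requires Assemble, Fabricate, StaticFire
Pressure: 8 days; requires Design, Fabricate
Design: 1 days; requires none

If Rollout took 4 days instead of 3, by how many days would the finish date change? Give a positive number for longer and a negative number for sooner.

The binding path is Assemble→Rollout = 11+3 = 14; finish at 14 days.
Rollout lies on that path, so at 4 days the path becomes 15 days.
That remains the longest chain; total 15 days.
Change in finish: 15 − 14 = +1 days.

1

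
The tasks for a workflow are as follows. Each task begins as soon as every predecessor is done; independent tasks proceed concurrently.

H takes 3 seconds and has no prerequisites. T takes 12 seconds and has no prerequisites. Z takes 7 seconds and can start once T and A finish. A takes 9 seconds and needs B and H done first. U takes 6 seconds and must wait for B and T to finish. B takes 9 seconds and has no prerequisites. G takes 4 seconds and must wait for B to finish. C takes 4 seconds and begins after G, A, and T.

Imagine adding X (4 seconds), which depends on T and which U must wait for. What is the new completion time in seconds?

25

Originally the plan takes 25 seconds.
With X inserted, U now waits for max(B, T, X).
New critical path: B→A→Z = 9+9+7 = 25 ⇒ 25 seconds.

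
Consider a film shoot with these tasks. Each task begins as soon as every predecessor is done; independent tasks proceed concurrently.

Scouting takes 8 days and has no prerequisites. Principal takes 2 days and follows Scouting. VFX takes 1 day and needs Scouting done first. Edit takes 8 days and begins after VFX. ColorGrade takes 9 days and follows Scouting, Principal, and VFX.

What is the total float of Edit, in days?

2

Critical path: Scouting→Principal→ColorGrade = 8+2+9 = 19, so the finish is 19 days.
Edit finishes as early as 17 and must finish by 19.
Float = 19 − 17 = 2.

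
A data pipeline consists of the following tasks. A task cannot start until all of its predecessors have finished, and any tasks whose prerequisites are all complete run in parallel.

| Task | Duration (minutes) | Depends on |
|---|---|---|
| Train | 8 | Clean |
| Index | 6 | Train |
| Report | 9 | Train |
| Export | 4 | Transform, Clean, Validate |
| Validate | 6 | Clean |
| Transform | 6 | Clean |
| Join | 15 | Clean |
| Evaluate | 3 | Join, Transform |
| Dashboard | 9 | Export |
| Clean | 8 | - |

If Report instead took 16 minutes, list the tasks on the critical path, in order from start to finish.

As given, the longest chain is Clean→Validate→Export→Dashboard = 8+6+4+9 = 27, so the finish is 27 minutes.
The longest path through Report is only 25 minutes, so Report has float 2.
New critical path: Clean→Train→Report = 8+8+16 = 32 ⇒ 32 minutes.

Clean, Train, Report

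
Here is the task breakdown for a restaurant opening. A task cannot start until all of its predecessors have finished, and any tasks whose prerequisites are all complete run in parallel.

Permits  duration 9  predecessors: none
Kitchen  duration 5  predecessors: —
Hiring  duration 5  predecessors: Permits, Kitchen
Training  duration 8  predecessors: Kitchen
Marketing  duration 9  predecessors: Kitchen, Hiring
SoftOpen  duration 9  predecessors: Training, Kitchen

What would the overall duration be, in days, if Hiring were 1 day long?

22

As given, the longest chain is Permits→Hiring→Marketing = 9+5+9 = 23, so the finish is 23 days.
Hiring lies on that path, so at 1 day the path becomes 19 days.
Now Kitchen→Training→SoftOpen = 5+8+9 = 22 is longest, so the finish becomes 22 days.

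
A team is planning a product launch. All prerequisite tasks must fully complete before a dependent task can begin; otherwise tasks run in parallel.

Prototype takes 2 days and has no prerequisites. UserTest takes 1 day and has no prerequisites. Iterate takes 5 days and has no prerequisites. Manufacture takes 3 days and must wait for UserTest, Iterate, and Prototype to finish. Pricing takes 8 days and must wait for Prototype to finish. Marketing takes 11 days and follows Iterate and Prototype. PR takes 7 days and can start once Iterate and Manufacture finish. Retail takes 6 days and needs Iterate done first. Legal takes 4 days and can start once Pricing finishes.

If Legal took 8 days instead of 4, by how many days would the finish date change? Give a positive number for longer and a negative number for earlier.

2

Critical path before the change: Iterate→Marketing = 5+11 = 16 giving 16 days.
The longest path through Legal is only 14 days, so Legal has float 2.
Now Prototype→Pricing→Legal = 2+8+8 = 18 is longest, so the finish becomes 18 days.
Change in finish: 18 − 16 = +2 days.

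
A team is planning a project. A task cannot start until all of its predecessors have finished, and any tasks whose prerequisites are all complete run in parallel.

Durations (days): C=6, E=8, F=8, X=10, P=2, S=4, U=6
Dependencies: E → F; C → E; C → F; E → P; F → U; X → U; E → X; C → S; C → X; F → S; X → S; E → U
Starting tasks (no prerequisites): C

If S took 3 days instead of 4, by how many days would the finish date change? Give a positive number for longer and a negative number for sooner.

0

Critical path before the change: C→E→X→U = 6+8+10+6 = 30 giving 30 days.
S has 2 days of float (longest path through it is 28).
No other chain overtakes it, so the finish is 30 days.
Change in finish: 30 − 30 = +0 days.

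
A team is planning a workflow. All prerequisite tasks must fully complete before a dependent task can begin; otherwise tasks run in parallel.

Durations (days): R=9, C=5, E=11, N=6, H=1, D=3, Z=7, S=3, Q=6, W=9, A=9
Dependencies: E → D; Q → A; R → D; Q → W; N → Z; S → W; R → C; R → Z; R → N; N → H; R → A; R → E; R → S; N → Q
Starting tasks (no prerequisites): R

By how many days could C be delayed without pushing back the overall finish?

16

Critical path: R→N→Q→W = 9+6+6+9 = 30, so the finish is 30 days.
C finishes as early as 14 and must finish by 30.
So C can slip 30 − 14 = 16 days.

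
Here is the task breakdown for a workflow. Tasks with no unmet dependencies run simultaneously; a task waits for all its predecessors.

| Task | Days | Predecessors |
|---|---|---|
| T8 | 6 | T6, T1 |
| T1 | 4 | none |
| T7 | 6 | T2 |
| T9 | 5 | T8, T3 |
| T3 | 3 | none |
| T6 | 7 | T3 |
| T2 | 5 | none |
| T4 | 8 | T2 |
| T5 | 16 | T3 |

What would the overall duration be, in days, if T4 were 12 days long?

21

As given, the longest chain is T3→T6→T8→T9 = 3+7+6+5 = 21, so the finish is 21 days.
T4 is off the critical path — its longest chain is 13 days, giving 8 of slack.
No other chain overtakes it, so the finish is 21 days.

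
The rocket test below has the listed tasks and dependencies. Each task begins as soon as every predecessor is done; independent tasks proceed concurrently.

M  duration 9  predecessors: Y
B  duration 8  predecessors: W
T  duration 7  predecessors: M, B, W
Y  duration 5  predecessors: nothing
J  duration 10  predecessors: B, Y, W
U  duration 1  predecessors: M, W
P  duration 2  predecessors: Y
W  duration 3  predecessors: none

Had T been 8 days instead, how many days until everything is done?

Baseline: Y→M→T = 5+9+7 = 21 → 21 days.
T is on the critical path; changing it to 8 makes that path 22 days.
The critical path is still Y→M→T; finish is now 22 days.

22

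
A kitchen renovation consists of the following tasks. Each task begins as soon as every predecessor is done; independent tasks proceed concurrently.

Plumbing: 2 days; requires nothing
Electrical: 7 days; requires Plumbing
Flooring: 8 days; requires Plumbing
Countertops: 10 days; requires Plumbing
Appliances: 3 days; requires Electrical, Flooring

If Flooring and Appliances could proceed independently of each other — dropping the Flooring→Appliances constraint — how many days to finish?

Before: longest chain Plumbing→Flooring→Appliances = 2+8+3 = 13, finish 13.
Without Flooring→Appliances, Appliances's earliest start moves from 10 to 9.
After: Plumbing→Electrical→Appliances = 2+7+3 = 12 → 12 days.

12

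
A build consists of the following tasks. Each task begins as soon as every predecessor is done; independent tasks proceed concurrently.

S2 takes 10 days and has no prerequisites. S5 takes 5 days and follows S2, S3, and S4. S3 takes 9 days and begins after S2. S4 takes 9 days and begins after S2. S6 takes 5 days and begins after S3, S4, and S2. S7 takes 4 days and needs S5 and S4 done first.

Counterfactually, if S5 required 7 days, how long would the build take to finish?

Baseline: S2→S3→S5→S7 = 10+9+5+4 = 28 → 28 days.
S5 lies on that path, so at 7 days the path becomes 30 days.
No other chain overtakes it, so the finish is 30 days.

30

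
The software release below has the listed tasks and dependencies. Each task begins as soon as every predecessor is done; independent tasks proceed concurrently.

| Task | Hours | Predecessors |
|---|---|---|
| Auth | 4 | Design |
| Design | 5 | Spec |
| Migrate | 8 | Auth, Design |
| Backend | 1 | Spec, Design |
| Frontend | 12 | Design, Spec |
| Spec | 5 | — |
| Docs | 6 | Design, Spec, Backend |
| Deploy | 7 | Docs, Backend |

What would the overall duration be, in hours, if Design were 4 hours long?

Baseline: Spec→Design→Backend→Docs→Deploy = 5+5+1+6+7 = 24 → 24 hours.
Design is on the critical path; changing it to 4 makes that path 23 hours.
That remains the longest chain; total 23 hours.

23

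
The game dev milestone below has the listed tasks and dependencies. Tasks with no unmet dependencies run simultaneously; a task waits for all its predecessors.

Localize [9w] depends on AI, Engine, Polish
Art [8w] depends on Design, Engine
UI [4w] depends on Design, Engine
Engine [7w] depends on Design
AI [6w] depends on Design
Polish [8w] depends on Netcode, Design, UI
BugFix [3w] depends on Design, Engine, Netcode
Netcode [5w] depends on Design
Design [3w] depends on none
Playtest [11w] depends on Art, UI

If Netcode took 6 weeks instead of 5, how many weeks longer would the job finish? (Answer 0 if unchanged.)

0

The binding path is Design→Engine→UI→Polish→Localize = 3+7+4+8+9 = 31; finish at 31 weeks.
Netcode has 6 weeks of float (longest path through it is 25).
That remains the longest chain; total 31 weeks.
Change in finish: 31 − 31 = +0 weeks.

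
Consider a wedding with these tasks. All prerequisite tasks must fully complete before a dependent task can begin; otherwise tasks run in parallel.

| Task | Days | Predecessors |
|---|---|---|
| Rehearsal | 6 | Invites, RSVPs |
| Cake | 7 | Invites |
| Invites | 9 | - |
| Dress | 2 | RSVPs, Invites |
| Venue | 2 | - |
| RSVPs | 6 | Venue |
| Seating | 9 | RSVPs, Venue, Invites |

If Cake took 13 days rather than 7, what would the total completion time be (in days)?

22

As given, the longest chain is Invites→Seating = 9+9 = 18, so the finish is 18 days.
Cake has 2 days of float (longest path through it is 16).
Now Invites→Cake = 9+13 = 22 is longest, so the finish becomes 22 days.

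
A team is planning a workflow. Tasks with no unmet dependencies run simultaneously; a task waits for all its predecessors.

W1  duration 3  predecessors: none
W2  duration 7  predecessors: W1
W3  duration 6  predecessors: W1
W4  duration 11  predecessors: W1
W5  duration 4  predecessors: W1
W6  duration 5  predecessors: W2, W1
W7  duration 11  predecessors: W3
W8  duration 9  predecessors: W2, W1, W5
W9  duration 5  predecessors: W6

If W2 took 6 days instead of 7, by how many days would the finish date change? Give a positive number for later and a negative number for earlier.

0

Critical path before the change: W1→W2→W6→W9 = 3+7+5+5 = 20 giving 20 days.
W2 lies on that path, so at 6 days the path becomes 19 days.
Now W1→W3→W7 = 3+6+11 = 20 is longest, so the finish becomes 20 days.
Change in finish: 20 − 20 = +0 days.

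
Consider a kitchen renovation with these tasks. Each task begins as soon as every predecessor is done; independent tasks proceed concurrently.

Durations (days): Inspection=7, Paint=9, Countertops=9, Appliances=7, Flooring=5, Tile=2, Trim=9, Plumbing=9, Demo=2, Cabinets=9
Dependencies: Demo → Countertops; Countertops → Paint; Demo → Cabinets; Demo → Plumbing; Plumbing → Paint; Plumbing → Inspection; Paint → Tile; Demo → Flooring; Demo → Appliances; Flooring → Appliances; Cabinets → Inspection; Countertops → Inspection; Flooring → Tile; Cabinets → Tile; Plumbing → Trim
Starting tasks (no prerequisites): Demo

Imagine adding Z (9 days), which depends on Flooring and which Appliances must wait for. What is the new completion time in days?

23

Originally the schedule takes 22 days.
With Z inserted, Appliances now waits for max(Flooring, Demo, Z).
New critical path: Demo→Flooring→Z→Appliances = 2+5+9+7 = 23 ⇒ 23 days.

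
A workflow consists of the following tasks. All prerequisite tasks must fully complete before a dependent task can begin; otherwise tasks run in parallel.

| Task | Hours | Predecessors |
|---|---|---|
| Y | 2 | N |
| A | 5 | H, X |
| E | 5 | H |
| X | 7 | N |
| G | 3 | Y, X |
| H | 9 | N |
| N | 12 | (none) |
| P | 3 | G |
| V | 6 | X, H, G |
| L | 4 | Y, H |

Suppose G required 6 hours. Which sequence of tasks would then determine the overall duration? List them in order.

Baseline: N→X→G→V = 12+7+3+6 = 28 → 28 hours.
G is on the critical path; changing it to 6 makes that path 31 hours.
No other chain overtakes it, so the finish is 31 hours.

N, X, G, V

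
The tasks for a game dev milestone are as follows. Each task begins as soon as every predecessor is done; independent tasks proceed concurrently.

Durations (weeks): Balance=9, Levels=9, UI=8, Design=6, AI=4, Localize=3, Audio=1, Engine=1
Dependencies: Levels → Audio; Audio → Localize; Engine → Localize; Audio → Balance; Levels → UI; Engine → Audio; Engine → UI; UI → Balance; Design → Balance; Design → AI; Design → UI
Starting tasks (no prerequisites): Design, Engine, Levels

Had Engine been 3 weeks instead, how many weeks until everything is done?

26

The binding path is Levels→UI→Balance = 9+8+9 = 26; finish at 26 weeks.
Engine has 8 weeks of float (longest path through it is 18).
The critical path is still Levels→UI→Balance; finish is now 26 weeks.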